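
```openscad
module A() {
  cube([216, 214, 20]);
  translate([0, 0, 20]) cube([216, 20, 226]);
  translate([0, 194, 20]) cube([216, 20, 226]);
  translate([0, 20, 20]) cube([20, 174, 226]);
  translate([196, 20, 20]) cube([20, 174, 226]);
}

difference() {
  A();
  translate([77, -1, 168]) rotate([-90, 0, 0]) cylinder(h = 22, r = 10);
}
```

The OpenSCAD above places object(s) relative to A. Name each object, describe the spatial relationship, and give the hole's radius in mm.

A is an open box. The open box has a circular hole through its front wall. The hole's radius is 10 mm.

The subtracted cylinder has r = 10 mm.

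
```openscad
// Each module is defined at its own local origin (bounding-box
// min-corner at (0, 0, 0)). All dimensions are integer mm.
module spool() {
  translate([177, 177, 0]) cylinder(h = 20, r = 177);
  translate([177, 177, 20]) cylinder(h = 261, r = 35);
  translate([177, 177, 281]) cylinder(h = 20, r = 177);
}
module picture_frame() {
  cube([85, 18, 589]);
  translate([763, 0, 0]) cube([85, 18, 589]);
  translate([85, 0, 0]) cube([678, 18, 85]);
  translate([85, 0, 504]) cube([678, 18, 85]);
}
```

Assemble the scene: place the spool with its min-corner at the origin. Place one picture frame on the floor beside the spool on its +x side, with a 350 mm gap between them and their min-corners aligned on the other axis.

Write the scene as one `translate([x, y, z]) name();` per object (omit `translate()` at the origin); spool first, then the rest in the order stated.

spool();
translate([704, 0, 0]) picture_frame();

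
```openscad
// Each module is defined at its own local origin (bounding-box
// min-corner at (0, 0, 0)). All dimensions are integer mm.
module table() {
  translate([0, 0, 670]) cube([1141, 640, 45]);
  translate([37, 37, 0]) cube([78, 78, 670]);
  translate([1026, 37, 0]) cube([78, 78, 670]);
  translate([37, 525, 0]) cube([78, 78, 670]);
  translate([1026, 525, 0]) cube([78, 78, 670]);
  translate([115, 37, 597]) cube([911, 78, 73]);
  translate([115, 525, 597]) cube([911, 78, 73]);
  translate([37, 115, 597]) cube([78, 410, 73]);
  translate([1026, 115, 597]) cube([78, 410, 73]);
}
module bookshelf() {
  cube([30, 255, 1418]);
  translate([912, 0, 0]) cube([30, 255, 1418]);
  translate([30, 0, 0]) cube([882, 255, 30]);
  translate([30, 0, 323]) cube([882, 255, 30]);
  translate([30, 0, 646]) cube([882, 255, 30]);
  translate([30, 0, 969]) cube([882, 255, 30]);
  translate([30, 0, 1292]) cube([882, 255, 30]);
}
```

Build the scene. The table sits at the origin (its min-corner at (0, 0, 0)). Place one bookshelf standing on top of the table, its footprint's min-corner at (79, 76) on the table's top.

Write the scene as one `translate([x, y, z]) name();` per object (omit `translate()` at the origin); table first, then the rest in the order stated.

table();
translate([79, 76, 715]) bookshelf();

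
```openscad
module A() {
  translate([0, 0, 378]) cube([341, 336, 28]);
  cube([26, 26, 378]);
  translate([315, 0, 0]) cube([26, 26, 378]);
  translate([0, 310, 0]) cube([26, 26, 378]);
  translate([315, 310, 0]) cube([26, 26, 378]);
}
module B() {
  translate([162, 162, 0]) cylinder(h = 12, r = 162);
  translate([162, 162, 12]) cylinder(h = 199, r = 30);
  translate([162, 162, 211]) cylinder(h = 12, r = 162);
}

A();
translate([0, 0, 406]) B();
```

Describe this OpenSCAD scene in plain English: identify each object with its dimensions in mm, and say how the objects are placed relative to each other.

A is a four-legged stool. The seat is a 341×336×28 mm slab whose top surface is at z = 406 mm; four square legs, each 26×26 mm in cross-section, run from the floor (z = 0) to the underside of the seat, each flush with a corner of the seat.

B is a spool: two coaxial disc flanges of radius 162 mm and thickness 12 mm, joined by a core cylinder of radius 30 mm and height 199 mm. The lower flange rests on z = 0 and the three cylinders share a vertical axis.

The spool is on top of the stool.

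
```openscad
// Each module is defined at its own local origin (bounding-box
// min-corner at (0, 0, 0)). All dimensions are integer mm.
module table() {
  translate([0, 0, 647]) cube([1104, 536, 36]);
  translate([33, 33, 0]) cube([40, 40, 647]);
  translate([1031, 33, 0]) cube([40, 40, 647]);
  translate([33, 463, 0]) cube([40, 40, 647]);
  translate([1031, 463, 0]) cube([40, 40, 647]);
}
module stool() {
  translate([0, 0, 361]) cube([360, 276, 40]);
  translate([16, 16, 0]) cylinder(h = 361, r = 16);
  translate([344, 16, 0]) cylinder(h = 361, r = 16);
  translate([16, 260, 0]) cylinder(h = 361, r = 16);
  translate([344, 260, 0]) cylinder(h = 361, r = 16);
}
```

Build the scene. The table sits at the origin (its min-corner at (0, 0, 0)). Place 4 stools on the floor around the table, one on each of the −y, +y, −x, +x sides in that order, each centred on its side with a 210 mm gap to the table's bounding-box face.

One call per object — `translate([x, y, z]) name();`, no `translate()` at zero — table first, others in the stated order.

table();
translate([372, -486, 0]) stool();
translate([372, 746, 0]) stool();
translate([-570, 130, 0]) stool();
translate([1314, 130, 0]) stool();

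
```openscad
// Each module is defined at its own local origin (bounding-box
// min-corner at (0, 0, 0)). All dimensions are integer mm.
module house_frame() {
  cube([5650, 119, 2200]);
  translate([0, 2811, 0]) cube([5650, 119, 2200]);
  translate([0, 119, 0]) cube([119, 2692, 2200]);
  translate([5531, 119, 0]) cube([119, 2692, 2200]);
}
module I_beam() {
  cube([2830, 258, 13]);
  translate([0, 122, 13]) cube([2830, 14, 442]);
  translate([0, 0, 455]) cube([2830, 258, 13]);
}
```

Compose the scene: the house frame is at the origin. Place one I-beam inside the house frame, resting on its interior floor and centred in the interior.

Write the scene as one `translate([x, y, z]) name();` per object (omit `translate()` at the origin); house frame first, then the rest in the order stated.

house_frame();
translate([1410, 1336, 0]) I_beam();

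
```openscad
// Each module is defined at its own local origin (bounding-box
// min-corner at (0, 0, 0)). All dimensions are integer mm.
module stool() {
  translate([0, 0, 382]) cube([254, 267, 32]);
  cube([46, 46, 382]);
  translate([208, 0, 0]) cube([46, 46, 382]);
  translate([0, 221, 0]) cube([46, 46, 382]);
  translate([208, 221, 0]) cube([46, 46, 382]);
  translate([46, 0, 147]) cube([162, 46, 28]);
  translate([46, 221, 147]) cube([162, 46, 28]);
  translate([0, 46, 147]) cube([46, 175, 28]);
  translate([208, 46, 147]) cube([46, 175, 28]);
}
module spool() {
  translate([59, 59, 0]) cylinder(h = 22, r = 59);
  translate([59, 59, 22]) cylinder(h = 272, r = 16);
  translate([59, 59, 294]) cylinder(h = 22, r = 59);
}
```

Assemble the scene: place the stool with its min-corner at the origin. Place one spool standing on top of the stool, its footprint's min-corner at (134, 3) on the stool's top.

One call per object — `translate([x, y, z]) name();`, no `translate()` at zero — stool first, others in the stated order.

stool();
translate([134, 3, 414]) spool();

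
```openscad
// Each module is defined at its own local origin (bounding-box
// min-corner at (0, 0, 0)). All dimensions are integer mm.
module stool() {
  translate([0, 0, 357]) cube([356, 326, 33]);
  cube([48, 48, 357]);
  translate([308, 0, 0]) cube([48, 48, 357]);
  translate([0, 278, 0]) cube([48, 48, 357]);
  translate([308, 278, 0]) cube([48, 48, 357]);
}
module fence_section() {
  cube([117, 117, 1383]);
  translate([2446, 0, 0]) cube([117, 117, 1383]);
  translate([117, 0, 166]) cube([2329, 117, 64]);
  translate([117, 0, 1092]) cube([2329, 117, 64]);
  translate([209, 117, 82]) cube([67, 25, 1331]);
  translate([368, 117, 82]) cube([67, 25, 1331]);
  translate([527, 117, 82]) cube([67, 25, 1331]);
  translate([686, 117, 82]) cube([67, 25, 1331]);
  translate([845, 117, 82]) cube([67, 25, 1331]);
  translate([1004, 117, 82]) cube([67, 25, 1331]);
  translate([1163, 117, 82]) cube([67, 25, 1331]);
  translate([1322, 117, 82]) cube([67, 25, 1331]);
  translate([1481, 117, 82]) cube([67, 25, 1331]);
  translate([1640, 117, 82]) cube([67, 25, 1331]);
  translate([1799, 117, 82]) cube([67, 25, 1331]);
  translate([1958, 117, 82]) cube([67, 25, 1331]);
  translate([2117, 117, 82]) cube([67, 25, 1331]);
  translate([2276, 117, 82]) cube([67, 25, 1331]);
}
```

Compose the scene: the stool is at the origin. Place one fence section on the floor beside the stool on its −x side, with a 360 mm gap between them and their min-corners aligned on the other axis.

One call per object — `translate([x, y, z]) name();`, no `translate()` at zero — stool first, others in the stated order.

stool();
translate([-2923, 0, 0]) fence_section();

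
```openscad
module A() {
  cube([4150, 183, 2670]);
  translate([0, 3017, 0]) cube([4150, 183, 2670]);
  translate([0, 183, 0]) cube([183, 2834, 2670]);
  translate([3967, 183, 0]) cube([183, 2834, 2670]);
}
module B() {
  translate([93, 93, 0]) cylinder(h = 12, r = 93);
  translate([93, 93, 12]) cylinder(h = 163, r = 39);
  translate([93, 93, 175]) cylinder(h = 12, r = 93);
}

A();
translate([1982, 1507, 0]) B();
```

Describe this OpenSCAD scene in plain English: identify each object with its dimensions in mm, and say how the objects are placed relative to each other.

A is a box-shaped house frame (walls only): outside footprint 4150×3200 mm, wall height 2670 mm, wall thickness 183 mm. The two y-facing walls run the full x-width; the two x-facing walls fit between the inner faces of the y-facing walls.

B is a spool: two coaxial disc flanges of radius 93 mm and thickness 12 mm, joined by a core cylinder of radius 39 mm and height 163 mm. The lower flange rests on z = 0 and the three cylinders share a vertical axis.

The spool sits inside the house frame, centred.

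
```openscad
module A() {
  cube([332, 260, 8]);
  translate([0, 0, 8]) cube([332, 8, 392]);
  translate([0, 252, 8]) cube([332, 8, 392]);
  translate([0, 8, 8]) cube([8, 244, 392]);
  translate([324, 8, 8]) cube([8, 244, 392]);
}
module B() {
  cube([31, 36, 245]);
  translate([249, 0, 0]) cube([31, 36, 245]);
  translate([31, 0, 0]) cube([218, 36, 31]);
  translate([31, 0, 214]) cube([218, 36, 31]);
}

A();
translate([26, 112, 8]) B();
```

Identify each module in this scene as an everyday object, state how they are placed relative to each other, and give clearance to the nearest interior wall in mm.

A is an open box. B is a picture frame. The picture frame sits inside the open box, centred. The clearance to the nearest interior wall is 18 mm.

Clearances: x = 18, y = 104; minimum 18 mm.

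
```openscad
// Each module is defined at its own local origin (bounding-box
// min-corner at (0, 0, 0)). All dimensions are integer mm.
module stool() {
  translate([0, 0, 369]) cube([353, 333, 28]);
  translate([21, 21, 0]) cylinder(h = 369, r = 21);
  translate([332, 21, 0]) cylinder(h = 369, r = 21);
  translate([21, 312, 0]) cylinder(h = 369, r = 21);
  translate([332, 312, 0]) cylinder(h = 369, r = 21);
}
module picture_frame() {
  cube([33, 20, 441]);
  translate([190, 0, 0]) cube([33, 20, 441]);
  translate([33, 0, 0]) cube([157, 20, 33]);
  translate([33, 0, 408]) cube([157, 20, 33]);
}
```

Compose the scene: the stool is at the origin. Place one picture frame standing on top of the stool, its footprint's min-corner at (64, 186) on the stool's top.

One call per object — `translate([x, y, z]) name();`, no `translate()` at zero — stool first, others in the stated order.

stool();
translate([64, 186, 397]) picture_frame();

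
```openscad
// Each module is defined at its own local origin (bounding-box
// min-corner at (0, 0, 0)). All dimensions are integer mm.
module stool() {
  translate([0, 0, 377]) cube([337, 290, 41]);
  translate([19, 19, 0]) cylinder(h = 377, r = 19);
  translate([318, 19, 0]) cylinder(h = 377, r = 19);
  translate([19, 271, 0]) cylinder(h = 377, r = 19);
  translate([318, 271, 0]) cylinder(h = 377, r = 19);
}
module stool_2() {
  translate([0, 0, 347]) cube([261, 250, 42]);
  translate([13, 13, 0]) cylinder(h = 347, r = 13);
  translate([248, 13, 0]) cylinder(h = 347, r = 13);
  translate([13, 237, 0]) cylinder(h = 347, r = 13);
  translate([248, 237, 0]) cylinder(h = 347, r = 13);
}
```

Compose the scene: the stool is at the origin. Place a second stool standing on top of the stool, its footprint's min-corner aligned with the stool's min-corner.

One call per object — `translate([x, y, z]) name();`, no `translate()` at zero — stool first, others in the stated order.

stool();
translate([0, 0, 418]) stool_2();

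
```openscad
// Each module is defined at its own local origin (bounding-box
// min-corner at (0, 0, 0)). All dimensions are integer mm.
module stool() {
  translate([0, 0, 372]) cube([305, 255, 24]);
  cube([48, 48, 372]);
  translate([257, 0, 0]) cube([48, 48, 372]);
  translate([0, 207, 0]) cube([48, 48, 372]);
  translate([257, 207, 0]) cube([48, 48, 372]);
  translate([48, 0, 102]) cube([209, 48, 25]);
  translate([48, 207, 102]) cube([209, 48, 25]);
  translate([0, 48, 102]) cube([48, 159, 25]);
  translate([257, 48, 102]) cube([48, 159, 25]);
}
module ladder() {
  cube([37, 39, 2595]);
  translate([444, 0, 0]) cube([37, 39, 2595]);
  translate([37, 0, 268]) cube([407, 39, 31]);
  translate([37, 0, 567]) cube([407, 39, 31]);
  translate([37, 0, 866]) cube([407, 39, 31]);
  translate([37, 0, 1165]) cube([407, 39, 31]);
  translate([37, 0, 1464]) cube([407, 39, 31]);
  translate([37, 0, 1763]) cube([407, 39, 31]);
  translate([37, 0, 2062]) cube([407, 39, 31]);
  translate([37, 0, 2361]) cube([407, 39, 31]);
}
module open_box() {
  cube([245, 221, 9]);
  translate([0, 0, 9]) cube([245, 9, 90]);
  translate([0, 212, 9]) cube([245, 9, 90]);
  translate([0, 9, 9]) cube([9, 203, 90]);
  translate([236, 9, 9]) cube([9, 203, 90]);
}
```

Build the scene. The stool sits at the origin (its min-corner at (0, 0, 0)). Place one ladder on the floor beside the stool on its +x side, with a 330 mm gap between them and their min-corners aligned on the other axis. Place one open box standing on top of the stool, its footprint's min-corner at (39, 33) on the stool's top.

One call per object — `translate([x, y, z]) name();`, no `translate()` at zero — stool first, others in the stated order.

stool();
translate([635, 0, 0]) ladder();
translate([39, 33, 396]) open_box();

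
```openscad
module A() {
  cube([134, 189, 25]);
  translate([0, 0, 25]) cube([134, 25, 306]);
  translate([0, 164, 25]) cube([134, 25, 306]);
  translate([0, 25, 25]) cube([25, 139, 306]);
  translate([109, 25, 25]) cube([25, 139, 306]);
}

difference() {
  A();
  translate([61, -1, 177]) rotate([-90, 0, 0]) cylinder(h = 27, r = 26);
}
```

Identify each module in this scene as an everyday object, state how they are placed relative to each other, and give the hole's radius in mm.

The subtracted cylinder has r = 26 mm.

A is an open box. The open box has a circular hole through its front wall. The hole's radius is 26 mm.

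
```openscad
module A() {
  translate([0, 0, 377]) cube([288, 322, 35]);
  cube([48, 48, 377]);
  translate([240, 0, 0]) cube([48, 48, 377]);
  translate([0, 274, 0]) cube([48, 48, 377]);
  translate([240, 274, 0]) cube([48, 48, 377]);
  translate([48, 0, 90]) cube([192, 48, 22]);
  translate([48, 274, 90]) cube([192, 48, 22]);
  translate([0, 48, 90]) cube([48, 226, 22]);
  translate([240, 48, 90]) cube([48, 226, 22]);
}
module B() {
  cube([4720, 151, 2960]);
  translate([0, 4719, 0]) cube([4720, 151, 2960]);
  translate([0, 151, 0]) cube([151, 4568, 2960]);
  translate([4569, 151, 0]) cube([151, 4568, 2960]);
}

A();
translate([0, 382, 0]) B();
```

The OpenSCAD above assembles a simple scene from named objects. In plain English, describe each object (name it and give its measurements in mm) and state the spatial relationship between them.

A is a four-legged stool. The seat is 288×322 mm, 35 mm thick, top at z = 412 mm. It stands on four square legs, each 48×48 mm in cross-section, from z = 0 to the seat underside, each flush with a corner of the seat. Four stretchers, 48 mm wide and 22 mm tall, connect adjacent legs with their undersides at z = 90 mm, each running between the inner faces of the legs it joins and aligned with the legs' outer faces on the other axis.

B is a box-shaped house frame (walls only): outside footprint 4720×4870 mm, wall height 2960 mm, wall thickness 151 mm. The two y-facing walls run the full x-width; the two x-facing walls fit between the inner faces of the y-facing walls.

The house frame is on the floor beside the stool on its +y side.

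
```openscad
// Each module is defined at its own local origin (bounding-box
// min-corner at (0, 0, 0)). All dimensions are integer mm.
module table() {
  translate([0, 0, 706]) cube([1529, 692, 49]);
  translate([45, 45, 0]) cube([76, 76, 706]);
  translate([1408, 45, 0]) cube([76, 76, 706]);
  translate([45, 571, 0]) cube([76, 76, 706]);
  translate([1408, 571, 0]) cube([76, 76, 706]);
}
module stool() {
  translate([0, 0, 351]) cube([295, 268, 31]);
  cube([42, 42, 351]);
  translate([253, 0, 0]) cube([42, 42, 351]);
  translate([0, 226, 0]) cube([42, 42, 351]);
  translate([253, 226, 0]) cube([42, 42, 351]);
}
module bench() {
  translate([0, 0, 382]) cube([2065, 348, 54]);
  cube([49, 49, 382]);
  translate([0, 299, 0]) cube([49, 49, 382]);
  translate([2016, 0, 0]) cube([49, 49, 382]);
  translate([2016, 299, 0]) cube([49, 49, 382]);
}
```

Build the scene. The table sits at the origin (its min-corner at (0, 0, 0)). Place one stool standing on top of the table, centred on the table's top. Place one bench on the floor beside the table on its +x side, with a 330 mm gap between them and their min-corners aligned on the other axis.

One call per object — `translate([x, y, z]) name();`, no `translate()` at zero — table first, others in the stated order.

table();
translate([617, 212, 755]) stool();
translate([1859, 0, 0]) bench();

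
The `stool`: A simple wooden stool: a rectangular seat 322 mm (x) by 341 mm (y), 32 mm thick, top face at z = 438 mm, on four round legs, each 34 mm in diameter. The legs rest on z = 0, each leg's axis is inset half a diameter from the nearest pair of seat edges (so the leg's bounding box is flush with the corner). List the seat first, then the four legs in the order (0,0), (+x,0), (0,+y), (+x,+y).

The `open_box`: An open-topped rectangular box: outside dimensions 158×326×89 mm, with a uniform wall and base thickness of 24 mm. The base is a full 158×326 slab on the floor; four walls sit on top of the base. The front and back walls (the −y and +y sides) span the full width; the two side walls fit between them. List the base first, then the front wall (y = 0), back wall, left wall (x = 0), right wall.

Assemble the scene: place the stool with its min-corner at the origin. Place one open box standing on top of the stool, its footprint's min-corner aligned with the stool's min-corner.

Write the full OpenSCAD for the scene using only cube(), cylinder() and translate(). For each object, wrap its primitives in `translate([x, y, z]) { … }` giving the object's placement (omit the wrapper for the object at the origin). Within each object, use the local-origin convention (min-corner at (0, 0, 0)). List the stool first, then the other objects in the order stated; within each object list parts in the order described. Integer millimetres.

translate([0, 0, 406]) cube([322, 341, 32]);
translate([17, 17, 0]) cylinder(h = 406, r = 17);
translate([305, 17, 0]) cylinder(h = 406, r = 17);
translate([17, 324, 0]) cylinder(h = 406, r = 17);
translate([305, 324, 0]) cylinder(h = 406, r = 17);
translate([0, 0, 438]) {
  cube([158, 326, 24]);
  translate([0, 0, 24]) cube([158, 24, 65]);
  translate([0, 302, 24]) cube([158, 24, 65]);
  translate([0, 24, 24]) cube([24, 278, 65]);
  translate([134, 24, 24]) cube([24, 278, 65]);
}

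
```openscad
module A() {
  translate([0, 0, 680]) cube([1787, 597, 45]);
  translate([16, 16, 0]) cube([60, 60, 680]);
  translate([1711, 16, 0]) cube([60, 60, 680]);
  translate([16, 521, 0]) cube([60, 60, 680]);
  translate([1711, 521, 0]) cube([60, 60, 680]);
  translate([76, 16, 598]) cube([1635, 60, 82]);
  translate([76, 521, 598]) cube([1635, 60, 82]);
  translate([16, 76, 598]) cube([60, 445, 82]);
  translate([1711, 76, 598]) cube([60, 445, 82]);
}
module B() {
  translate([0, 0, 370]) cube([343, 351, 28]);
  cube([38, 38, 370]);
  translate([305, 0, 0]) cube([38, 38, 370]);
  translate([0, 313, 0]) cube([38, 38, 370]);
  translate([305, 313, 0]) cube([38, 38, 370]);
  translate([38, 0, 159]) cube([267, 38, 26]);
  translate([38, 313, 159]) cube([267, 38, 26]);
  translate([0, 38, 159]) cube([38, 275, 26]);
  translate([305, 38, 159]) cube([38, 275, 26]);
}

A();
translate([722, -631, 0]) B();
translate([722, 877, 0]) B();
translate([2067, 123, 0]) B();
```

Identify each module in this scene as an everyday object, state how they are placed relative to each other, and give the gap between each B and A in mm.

A is a table. B is a stool. Three stools sit around the table at the −y, +y, +x sides. The gap between each stool and the table is 280 mm.

Each stool's nearest face is 280 mm from the table's bounding box.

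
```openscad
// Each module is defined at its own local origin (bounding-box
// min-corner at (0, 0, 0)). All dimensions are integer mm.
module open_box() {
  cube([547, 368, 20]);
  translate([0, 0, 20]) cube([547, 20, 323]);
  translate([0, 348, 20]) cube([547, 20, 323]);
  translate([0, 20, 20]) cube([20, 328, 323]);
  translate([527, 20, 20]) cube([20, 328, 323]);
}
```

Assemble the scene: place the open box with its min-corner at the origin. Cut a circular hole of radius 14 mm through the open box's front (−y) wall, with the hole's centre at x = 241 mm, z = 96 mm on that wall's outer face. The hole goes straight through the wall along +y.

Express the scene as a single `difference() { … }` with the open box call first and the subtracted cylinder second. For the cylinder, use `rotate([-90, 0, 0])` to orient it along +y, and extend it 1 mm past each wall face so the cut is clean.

difference() {
  open_box();
  translate([241, -1, 96]) rotate([-90, 0, 0]) cylinder(h = 22, r = 14);
}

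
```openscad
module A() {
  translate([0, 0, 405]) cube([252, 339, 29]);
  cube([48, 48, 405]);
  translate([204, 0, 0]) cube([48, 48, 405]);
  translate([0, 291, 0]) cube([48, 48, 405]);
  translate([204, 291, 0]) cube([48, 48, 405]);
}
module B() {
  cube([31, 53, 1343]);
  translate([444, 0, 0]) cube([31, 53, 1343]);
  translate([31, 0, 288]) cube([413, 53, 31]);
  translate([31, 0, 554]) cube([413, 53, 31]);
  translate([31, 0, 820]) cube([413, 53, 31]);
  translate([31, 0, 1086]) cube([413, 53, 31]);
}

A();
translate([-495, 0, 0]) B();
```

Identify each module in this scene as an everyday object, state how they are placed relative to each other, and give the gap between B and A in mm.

A is a stool. B is a ladder. The ladder is on the floor beside the stool on its −x side. The gap between the ladder and the stool is 20 mm.

The ladder's nearest face is 20 mm from the stool's −x face.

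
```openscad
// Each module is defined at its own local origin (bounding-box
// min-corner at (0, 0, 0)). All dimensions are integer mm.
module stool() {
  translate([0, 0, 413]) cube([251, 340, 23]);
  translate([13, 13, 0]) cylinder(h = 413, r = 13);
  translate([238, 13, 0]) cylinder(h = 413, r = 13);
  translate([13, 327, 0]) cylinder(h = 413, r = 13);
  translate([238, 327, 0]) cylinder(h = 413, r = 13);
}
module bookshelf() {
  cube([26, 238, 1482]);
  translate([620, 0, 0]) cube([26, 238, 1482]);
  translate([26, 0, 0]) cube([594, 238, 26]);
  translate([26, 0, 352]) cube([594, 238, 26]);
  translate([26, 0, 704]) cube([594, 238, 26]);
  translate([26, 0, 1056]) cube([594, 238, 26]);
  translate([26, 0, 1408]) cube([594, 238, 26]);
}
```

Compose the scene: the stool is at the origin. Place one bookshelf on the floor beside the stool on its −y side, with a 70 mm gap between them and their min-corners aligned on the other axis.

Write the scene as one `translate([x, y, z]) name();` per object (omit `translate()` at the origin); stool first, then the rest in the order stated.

stool();
translate([0, -308, 0]) bookshelf();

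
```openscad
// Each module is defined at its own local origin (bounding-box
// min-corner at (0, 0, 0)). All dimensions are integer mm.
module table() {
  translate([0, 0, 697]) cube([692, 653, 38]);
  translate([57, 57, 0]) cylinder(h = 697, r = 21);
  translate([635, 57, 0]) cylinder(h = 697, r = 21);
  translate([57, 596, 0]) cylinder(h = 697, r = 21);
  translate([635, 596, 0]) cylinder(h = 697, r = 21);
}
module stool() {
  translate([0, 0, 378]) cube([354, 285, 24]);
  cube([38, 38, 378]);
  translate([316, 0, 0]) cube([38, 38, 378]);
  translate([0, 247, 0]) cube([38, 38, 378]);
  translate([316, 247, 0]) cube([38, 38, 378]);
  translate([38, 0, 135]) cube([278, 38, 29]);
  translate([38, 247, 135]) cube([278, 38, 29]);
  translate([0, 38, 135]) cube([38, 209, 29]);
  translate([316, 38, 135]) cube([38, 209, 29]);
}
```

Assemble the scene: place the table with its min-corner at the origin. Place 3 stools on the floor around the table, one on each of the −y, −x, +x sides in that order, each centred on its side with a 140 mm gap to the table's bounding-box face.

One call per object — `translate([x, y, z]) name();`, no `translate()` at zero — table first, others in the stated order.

table();
translate([169, -425, 0]) stool();
translate([-494, 184, 0]) stool();
translate([832, 184, 0]) stool();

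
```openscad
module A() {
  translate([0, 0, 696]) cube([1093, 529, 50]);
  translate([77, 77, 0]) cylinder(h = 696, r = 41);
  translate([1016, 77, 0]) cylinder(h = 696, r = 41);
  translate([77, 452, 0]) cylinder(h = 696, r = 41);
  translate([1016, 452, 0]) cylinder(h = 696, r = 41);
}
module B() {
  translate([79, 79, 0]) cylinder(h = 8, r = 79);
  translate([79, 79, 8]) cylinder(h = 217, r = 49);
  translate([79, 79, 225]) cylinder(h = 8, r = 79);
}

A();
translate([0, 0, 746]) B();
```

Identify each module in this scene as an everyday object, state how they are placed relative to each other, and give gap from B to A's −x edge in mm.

The spool's min-x is at 0; the table's min-x is 0; gap = 0 mm.

A is a table. B is a spool. The spool is on top of the table. The gap from the spool to the table's −x edge is 0 mm.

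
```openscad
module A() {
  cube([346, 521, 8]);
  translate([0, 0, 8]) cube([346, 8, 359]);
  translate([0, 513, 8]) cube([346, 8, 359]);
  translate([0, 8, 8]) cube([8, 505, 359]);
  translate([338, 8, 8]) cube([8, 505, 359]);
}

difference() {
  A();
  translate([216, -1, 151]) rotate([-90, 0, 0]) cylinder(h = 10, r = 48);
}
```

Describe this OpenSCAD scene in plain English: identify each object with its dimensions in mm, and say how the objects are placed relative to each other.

A is an open storage box with external size 346×521×367 mm and wall thickness 8 mm (the base is also 8 mm thick). The base covers the whole footprint; the four walls stand on the base, with the y-facing walls full-width and the x-facing walls fitting between their inner faces.

The open box has a circular hole of radius 48 mm through its front wall, centred at (x = 216, z = 151).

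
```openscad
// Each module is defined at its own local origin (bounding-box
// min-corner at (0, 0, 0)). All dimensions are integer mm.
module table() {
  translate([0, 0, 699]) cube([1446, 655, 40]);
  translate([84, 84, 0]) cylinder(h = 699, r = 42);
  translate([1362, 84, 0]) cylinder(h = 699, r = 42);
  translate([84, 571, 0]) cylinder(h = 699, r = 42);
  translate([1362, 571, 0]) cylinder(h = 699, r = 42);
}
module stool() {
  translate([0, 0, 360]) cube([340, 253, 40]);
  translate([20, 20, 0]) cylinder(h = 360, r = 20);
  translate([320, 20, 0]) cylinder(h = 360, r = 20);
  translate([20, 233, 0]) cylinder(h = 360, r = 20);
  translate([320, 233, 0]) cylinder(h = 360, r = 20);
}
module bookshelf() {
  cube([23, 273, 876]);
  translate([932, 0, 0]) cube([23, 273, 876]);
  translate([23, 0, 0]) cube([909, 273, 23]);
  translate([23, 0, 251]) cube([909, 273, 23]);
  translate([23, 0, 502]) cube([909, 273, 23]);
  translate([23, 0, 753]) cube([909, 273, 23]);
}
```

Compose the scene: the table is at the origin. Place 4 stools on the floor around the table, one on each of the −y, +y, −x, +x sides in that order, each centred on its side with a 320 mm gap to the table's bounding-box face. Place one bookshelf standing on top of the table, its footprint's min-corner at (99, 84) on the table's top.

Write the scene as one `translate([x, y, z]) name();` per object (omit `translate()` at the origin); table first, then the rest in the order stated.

table();
translate([553, -573, 0]) stool();
translate([553, 975, 0]) stool();
translate([-660, 201, 0]) stool();
translate([1766, 201, 0]) stool();
translate([99, 84, 739]) bookshelf();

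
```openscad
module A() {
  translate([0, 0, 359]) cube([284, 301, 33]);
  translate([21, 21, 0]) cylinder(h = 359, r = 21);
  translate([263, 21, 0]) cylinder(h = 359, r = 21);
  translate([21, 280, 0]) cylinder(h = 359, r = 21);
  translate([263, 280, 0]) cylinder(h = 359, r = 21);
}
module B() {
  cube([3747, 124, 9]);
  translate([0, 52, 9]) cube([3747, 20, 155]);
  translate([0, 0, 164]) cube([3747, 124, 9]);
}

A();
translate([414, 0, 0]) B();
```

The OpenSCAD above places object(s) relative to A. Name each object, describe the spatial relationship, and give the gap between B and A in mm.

The I-beam's nearest face is 130 mm from the stool's +x face.

A is a stool. B is an I-beam. The I-beam is on the floor beside the stool on its +x side. The gap between the I-beam and the stool is 130 mm.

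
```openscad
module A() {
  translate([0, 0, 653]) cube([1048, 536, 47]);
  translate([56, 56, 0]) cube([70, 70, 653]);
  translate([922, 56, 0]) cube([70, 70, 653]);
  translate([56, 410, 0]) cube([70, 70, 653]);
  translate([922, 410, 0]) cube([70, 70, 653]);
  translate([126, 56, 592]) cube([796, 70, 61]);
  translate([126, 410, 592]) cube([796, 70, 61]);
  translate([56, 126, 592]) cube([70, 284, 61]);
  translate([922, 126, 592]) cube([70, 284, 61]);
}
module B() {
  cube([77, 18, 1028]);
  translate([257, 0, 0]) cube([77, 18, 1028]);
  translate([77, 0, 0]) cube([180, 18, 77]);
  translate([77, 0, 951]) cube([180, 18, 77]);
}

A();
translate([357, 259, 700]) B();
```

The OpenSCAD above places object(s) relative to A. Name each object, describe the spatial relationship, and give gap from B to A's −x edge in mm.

A is a table. B is a picture frame. The picture frame is on top of the table, centred. The gap from the picture frame to the table's −x edge is 357 mm.

The picture frame's min-x is at 357; the table's min-x is 0; gap = 357 mm.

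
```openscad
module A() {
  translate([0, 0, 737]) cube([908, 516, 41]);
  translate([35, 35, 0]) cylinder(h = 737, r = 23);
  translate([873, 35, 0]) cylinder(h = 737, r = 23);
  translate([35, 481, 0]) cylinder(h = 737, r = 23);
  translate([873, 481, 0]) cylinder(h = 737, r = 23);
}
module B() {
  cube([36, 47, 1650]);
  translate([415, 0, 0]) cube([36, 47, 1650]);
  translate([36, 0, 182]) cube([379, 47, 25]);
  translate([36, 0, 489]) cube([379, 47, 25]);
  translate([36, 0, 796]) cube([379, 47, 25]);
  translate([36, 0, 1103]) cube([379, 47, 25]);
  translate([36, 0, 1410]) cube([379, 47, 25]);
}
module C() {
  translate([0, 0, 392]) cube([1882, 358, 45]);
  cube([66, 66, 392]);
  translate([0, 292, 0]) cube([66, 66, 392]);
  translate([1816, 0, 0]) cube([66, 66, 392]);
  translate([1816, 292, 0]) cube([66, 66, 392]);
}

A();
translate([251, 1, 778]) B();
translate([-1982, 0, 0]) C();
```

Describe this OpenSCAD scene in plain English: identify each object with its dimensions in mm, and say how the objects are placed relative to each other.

A is a table: top 908 mm (x) × 516 mm (y), 41 mm thick, upper face at z = 778 mm, on four round legs of 46 mm diameter, each leg's bounding box inset 12 mm from the nearest pair of top edges, running from z = 0 to the bottom of the top.

B is a straight ladder. Two 36×47 mm vertical rails, 1650 mm tall, stand 451 mm apart (outside-to-outside) with their front faces coplanar on the −y side. 5 rungs, each 47 mm deep and 25 mm tall, span between the inner faces of the rails, front faces flush with the rails. The lowest rung's underside is at z = 182 mm and rungs are spaced 307 mm apart (underside to underside).

C is a bench: a 1882×358 mm seat slab, 45 mm thick, top at z = 437 mm, on four 66×66 mm square legs flush with the seat corners and standing on z = 0.

The ladder is on top of the table. The bench is on the floor beside the table on its −x side.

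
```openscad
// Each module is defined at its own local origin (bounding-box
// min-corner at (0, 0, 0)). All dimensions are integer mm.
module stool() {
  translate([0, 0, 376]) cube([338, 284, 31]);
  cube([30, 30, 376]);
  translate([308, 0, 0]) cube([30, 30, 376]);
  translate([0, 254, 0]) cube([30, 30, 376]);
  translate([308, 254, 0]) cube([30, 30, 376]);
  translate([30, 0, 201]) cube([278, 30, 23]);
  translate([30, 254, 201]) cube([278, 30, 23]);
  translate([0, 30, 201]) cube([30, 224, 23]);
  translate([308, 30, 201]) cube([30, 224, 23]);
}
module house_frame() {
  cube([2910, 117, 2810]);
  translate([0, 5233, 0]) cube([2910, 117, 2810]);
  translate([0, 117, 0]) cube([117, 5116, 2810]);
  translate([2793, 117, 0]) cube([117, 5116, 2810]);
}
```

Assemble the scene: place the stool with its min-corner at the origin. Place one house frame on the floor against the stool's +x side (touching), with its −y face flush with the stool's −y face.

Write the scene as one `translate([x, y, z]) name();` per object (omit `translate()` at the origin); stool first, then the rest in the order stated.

stool();
translate([338, 0, 0]) house_frame();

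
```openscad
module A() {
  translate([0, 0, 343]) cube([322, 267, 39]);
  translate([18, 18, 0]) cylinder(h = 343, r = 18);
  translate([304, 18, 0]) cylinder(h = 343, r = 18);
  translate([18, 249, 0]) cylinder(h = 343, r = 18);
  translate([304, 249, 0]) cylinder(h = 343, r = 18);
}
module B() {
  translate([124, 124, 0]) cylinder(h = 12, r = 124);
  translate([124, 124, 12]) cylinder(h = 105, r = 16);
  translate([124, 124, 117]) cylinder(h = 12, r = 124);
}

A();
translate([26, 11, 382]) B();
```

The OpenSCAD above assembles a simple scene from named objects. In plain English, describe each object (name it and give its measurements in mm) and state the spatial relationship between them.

A is a simple wooden stool: a rectangular seat 322 mm (x) by 267 mm (y), 39 mm thick, top face at z = 382 mm, on four round legs, each 36 mm in diameter. The legs rest on z = 0, each leg's axis is inset half a diameter from the nearest pair of seat edges (so the leg's bounding box is flush with the corner).

B is a spool: two coaxial disc flanges of radius 124 mm and thickness 12 mm, joined by a core cylinder of radius 16 mm and height 105 mm. The lower flange rests on z = 0 and the three cylinders share a vertical axis.

The spool is on top of the stool.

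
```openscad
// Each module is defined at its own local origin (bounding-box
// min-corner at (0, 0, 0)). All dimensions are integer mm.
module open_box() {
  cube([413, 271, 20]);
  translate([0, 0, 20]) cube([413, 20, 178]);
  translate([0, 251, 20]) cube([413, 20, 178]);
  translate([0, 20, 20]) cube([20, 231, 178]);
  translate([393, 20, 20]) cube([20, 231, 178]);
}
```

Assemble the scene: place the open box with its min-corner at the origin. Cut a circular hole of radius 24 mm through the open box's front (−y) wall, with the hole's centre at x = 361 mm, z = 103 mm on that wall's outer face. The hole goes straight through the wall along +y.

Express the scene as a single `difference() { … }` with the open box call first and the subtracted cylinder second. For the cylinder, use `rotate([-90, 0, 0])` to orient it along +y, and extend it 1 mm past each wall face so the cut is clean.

difference() {
  open_box();
  translate([361, -1, 103]) rotate([-90, 0, 0]) cylinder(h = 22, r = 24);
}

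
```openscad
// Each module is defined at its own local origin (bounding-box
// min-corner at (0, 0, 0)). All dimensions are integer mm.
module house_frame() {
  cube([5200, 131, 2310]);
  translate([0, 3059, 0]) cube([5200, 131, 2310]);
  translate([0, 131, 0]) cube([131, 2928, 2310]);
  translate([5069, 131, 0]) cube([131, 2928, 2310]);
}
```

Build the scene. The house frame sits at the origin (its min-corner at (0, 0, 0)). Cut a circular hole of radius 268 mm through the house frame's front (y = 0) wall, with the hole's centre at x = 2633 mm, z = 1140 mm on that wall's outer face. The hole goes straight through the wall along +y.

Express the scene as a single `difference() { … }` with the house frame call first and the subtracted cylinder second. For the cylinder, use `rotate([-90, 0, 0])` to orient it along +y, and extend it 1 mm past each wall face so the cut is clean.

difference() {
  house_frame();
  translate([2633, -1, 1140]) rotate([-90, 0, 0]) cylinder(h = 133, r = 268);
}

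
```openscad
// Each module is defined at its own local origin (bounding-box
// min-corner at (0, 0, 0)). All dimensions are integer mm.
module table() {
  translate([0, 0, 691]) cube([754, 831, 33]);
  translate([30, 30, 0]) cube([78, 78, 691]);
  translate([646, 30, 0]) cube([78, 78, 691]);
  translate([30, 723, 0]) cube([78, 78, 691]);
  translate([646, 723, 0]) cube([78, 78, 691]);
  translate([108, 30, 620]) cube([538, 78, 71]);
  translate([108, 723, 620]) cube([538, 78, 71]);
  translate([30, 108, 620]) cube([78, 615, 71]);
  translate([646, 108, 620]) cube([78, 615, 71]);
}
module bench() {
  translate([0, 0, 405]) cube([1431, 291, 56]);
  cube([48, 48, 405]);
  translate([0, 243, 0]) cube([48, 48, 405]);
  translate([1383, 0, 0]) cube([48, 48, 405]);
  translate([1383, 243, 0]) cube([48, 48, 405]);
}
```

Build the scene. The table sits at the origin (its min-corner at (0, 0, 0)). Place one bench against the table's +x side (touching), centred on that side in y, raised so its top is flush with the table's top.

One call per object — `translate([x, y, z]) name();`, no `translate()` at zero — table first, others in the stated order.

table();
translate([754, 270, 263]) bench();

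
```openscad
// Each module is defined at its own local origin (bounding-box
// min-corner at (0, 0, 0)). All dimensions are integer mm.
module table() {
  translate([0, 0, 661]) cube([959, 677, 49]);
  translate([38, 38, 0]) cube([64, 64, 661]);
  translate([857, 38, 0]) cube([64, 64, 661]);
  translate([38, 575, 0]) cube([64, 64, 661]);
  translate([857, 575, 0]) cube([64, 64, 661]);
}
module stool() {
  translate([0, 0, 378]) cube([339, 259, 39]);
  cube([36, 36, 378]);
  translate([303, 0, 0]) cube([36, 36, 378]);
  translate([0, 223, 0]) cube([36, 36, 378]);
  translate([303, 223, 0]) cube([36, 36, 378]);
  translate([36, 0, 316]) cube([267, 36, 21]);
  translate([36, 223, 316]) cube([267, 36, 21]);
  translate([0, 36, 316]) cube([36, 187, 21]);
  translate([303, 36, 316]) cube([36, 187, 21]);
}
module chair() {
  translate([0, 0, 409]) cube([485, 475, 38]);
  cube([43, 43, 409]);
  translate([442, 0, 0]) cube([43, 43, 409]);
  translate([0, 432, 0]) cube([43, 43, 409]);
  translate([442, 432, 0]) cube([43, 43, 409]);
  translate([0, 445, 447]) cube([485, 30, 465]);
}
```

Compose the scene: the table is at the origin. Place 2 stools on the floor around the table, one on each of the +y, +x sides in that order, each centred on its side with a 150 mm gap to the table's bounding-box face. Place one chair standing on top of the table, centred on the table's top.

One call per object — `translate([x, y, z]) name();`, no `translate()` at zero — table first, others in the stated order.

table();
translate([310, 827, 0]) stool();
translate([1109, 209, 0]) stool();
translate([237, 101, 710]) chair();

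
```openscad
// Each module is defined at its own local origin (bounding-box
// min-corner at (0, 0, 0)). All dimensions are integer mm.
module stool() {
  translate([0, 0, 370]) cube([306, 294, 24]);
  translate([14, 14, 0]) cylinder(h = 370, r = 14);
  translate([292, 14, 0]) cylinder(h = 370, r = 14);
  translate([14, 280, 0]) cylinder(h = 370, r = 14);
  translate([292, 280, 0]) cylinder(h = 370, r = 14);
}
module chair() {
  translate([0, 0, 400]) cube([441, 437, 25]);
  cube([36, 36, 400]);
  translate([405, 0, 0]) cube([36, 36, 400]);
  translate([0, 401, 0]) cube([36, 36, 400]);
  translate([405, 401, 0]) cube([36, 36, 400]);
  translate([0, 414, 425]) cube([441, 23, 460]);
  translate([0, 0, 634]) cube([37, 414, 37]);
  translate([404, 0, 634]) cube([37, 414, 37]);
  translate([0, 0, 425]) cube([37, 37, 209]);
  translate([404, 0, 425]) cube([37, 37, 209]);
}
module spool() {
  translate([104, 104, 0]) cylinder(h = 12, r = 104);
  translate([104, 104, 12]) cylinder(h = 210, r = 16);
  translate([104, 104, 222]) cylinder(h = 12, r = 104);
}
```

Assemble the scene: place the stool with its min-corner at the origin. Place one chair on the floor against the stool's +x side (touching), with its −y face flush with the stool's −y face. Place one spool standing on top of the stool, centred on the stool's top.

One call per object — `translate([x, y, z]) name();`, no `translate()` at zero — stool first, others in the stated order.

stool();
translate([306, 0, 0]) chair();
translate([49, 43, 394]) spool();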